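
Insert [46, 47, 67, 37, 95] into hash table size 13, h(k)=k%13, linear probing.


Insert 46: h=7 -> slot 7
Insert 47: h=8 -> slot 8
Insert 67: h=2 -> slot 2
Insert 37: h=11 -> slot 11
Insert 95: h=4 -> slot 4

Table: [None, None, 67, None, 95, None, None, 46, 47, None, None, 37, None]


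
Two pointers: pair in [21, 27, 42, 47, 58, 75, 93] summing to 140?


lo=0(21)+hi=6(93)=114
lo=1(27)+hi=6(93)=120
lo=2(42)+hi=6(93)=135
lo=3(47)+hi=6(93)=140

Yes: 47+93=140


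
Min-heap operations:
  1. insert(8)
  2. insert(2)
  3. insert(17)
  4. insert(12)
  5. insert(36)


insert(8) -> [8]
insert(2) -> [2, 8]
insert(17) -> [2, 8, 17]
insert(12) -> [2, 8, 17, 12]
insert(36) -> [2, 8, 17, 12, 36]

Final heap: [2, 8, 17, 12, 36]


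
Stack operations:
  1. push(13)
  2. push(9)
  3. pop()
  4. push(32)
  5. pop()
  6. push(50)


push(13) -> [13]
push(9) -> [13, 9]
pop()->9, [13]
push(32) -> [13, 32]
pop()->32, [13]
push(50) -> [13, 50]

Final stack: [13, 50]


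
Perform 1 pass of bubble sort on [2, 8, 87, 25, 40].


Initial: [2, 8, 87, 25, 40]
Pass 1: [2, 8, 25, 40, 87] (2 swaps)

After 1 pass: [2, 8, 25, 40, 87]


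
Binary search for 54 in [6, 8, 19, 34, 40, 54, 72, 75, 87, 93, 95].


Step 1: lo=0, hi=10, mid=5, val=54

Found at index 5


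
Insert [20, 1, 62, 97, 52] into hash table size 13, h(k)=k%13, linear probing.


Insert 20: h=7 -> slot 7
Insert 1: h=1 -> slot 1
Insert 62: h=10 -> slot 10
Insert 97: h=6 -> slot 6
Insert 52: h=0 -> slot 0

Table: [52, 1, None, None, None, None, 97, 20, None, None, 62, None, None]


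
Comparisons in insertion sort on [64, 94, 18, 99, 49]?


Algorithm: insertion sort
Input: [64, 94, 18, 99, 49]
Sorted: [18, 49, 64, 94, 99]

8


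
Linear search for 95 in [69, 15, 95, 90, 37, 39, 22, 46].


i=0: 69!=95
i=1: 15!=95
i=2: 95==95 found!

Found at 2, 3 comps


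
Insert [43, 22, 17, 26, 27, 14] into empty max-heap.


Insert 43: [43]
Insert 22: [43, 22]
Insert 17: [43, 22, 17]
Insert 26: [43, 26, 17, 22]
Insert 27: [43, 27, 17, 22, 26]
Insert 14: [43, 27, 17, 22, 26, 14]

Final heap: [43, 27, 17, 22, 26, 14]


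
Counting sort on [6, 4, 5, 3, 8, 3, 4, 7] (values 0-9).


Input: [6, 4, 5, 3, 8, 3, 4, 7]
Counts: [0, 0, 0, 2, 2, 1, 1, 1, 1, 0]

Sorted: [3, 3, 4, 4, 5, 6, 7, 8]


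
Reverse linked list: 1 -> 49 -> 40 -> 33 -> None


Step 1: curr=1, set curr.next=prev(None) | reversed so far: 1
Step 2: curr=49, set curr.next=prev(1) | reversed so far: 49 -> 1
Step 3: curr=40, set curr.next=prev(49) | reversed so far: 40 -> 49 -> 1
Step 4: curr=33, set curr.next=prev(40) | reversed so far: 33 -> 40 -> 49 -> 1

33 -> 40 -> 49 -> 1 -> None


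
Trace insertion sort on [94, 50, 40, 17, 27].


Initial: [94, 50, 40, 17, 27]
Insert 50: [50, 94, 40, 17, 27]
Insert 40: [40, 50, 94, 17, 27]
Insert 17: [17, 40, 50, 94, 27]
Insert 27: [17, 27, 40, 50, 94]

Sorted: [17, 27, 40, 50, 94]


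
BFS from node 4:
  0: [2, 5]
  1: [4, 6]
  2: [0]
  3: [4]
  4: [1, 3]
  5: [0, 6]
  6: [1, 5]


Visit 4, enqueue [1, 3]
Visit 1, enqueue [6]
Visit 3, enqueue []
Visit 6, enqueue [5]
Visit 5, enqueue [0]
Visit 0, enqueue [2]
Visit 2, enqueue []

BFS order: [4, 1, 3, 6, 5, 0, 2]


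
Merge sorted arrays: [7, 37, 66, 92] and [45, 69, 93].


Take 7 from A
Take 37 from A
Take 45 from B
Take 66 from A
Take 69 from B
Take 92 from A

Merged: [7, 37, 45, 66, 69, 92, 93]


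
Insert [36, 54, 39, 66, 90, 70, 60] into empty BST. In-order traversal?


Insert 36: root
Insert 54: R from 36
Insert 39: R from 36 -> L from 54
Insert 66: R from 36 -> R from 54
Insert 90: R from 36 -> R from 54 -> R from 66
Insert 70: R from 36 -> R from 54 -> R from 66 -> L from 90
Insert 60: R from 36 -> R from 54 -> L from 66

In-order: [36, 39, 54, 60, 66, 70, 90]


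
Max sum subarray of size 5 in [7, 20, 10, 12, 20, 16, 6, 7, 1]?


[0:5]: 69
[1:6]: 78
[2:7]: 64
[3:8]: 61
[4:9]: 50

Max: 78 at [1:6]


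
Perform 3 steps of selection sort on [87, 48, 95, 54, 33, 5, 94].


Initial: [87, 48, 95, 54, 33, 5, 94]
Step 1: min=5 at 5
  Swap: [5, 48, 95, 54, 33, 87, 94]
Step 2: min=33 at 4
  Swap: [5, 33, 95, 54, 48, 87, 94]
Step 3: min=48 at 4
  Swap: [5, 33, 48, 54, 95, 87, 94]

After 3 steps: [5, 33, 48, 54, 95, 87, 94]


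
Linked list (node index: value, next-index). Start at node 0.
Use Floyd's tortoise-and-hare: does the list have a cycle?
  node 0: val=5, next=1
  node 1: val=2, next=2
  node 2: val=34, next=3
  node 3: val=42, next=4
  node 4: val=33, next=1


Floyd's tortoise (slow, +1) and hare (fast, +2):
  init: slow=0, fast=0
  step 1: slow=1, fast=2
  step 2: slow=2, fast=4
  step 3: slow=3, fast=2
  step 4: slow=4, fast=4
  slow == fast at node 4: cycle detected

Cycle: yes


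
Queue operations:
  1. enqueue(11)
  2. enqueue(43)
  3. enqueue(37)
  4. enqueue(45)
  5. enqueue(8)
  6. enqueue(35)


enqueue(11) -> [11]
enqueue(43) -> [11, 43]
enqueue(37) -> [11, 43, 37]
enqueue(45) -> [11, 43, 37, 45]
enqueue(8) -> [11, 43, 37, 45, 8]
enqueue(35) -> [11, 43, 37, 45, 8, 35]

Final queue: [11, 43, 37, 45, 8, 35]


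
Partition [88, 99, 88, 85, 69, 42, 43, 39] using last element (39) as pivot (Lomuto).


Pivot: 39
Place pivot at 0: [39, 99, 88, 85, 69, 42, 43, 88]

Partitioned: [39, 99, 88, 85, 69, 42, 43, 88]


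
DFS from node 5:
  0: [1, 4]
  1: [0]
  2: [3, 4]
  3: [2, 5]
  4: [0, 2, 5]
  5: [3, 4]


Visit 5, push [4, 3]
Visit 3, push [2]
Visit 2, push [4]
Visit 4, push [0]
Visit 0, push [1]
Visit 1, push []

DFS order: [5, 3, 2, 4, 0, 1]


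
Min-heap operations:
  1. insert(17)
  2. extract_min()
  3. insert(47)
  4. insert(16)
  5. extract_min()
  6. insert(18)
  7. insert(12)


insert(17) -> [17]
extract_min()->17, []
insert(47) -> [47]
insert(16) -> [16, 47]
extract_min()->16, [47]
insert(18) -> [18, 47]
insert(12) -> [12, 47, 18]

Final heap: [12, 47, 18]


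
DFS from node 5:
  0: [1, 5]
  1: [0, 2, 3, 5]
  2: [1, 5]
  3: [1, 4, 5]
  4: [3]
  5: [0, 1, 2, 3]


Visit 5, push [3, 2, 1, 0]
Visit 0, push [1]
Visit 1, push [3, 2]
Visit 2, push []
Visit 3, push [4]
Visit 4, push []

DFS order: [5, 0, 1, 2, 3, 4]


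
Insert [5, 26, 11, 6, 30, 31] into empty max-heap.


Insert 5: [5]
Insert 26: [26, 5]
Insert 11: [26, 5, 11]
Insert 6: [26, 6, 11, 5]
Insert 30: [30, 26, 11, 5, 6]
Insert 31: [31, 26, 30, 5, 6, 11]

Final heap: [31, 26, 30, 5, 6, 11]


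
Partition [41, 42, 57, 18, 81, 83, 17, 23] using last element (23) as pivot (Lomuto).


Pivot: 23
  18 <= 23: swap -> [18, 42, 57, 41, 81, 83, 17, 23]
  17 <= 23: swap -> [18, 17, 57, 41, 81, 83, 42, 23]
Place pivot at 2: [18, 17, 23, 41, 81, 83, 42, 57]

Partitioned: [18, 17, 23, 41, 81, 83, 42, 57]


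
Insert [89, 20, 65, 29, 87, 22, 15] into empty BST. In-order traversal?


Insert 89: root
Insert 20: L from 89
Insert 65: L from 89 -> R from 20
Insert 29: L from 89 -> R from 20 -> L from 65
Insert 87: L from 89 -> R from 20 -> R from 65
Insert 22: L from 89 -> R from 20 -> L from 65 -> L from 29
Insert 15: L from 89 -> L from 20

In-order: [15, 20, 22, 29, 65, 87, 89]


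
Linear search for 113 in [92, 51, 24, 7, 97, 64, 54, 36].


i=0: 92!=113
i=1: 51!=113
i=2: 24!=113
i=3: 7!=113
i=4: 97!=113
i=5: 64!=113
i=6: 54!=113
i=7: 36!=113

Not found, 8 comps


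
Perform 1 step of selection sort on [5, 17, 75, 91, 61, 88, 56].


Initial: [5, 17, 75, 91, 61, 88, 56]
Step 1: min=5 at 0
  Swap: [5, 17, 75, 91, 61, 88, 56]

After 1 step: [5, 17, 75, 91, 61, 88, 56]


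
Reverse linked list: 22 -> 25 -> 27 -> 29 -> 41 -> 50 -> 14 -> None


Step 1: curr=22, set curr.next=prev(None) | reversed so far: 22
Step 2: curr=25, set curr.next=prev(22) | reversed so far: 25 -> 22
Step 3: curr=27, set curr.next=prev(25) | reversed so far: 27 -> 25 -> 22
Step 4: curr=29, set curr.next=prev(27) | reversed so far: 29 -> 27 -> 25 -> 22
Step 5: curr=41, set curr.next=prev(29) | reversed so far: 41 -> 29 -> 27 -> 25 -> 22
Step 6: curr=50, set curr.next=prev(41) | reversed so far: 50 -> 41 -> 29 -> 27 -> 25 -> 22
Step 7: curr=14, set curr.next=prev(50) | reversed so far: 14 -> 50 -> 41 -> 29 -> 27 -> 25 -> 22

14 -> 50 -> 41 -> 29 -> 27 -> 25 -> 22 -> None


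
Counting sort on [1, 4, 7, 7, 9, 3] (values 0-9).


Input: [1, 4, 7, 7, 9, 3]
Counts: [0, 1, 0, 1, 1, 0, 0, 2, 0, 1]

Sorted: [1, 3, 4, 7, 7, 9]


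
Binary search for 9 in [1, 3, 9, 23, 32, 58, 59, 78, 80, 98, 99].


Step 1: lo=0, hi=10, mid=5, val=58
Step 2: lo=0, hi=4, mid=2, val=9

Found at index 2


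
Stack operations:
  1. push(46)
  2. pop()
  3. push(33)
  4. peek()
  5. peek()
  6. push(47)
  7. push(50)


push(46) -> [46]
pop()->46, []
push(33) -> [33]
peek()->33
peek()->33
push(47) -> [33, 47]
push(50) -> [33, 47, 50]

Final stack: [33, 47, 50]


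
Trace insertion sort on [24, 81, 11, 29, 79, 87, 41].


Initial: [24, 81, 11, 29, 79, 87, 41]
Insert 81: [24, 81, 11, 29, 79, 87, 41]
Insert 11: [11, 24, 81, 29, 79, 87, 41]
Insert 29: [11, 24, 29, 81, 79, 87, 41]
Insert 79: [11, 24, 29, 79, 81, 87, 41]
Insert 87: [11, 24, 29, 79, 81, 87, 41]
Insert 41: [11, 24, 29, 41, 79, 81, 87]

Sorted: [11, 24, 29, 41, 79, 81, 87]


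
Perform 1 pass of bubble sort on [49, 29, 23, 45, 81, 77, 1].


Initial: [49, 29, 23, 45, 81, 77, 1]
Pass 1: [29, 23, 45, 49, 77, 1, 81] (5 swaps)

After 1 pass: [29, 23, 45, 49, 77, 1, 81]


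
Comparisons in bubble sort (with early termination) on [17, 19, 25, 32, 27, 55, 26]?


Algorithm: bubble sort (with early termination)
Input: [17, 19, 25, 32, 27, 55, 26]
Sorted: [17, 19, 25, 26, 27, 32, 55]

18


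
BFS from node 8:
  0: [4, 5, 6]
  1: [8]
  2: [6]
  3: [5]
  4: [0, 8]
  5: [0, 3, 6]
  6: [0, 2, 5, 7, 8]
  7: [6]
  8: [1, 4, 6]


Visit 8, enqueue [1, 4, 6]
Visit 1, enqueue []
Visit 4, enqueue [0]
Visit 6, enqueue [2, 5, 7]
Visit 0, enqueue []
Visit 2, enqueue []
Visit 5, enqueue [3]
Visit 7, enqueue []
Visit 3, enqueue []

BFS order: [8, 1, 4, 6, 0, 2, 5, 7, 3]


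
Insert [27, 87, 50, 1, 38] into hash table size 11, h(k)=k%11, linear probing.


Insert 27: h=5 -> slot 5
Insert 87: h=10 -> slot 10
Insert 50: h=6 -> slot 6
Insert 1: h=1 -> slot 1
Insert 38: h=5, 2 probes -> slot 7

Table: [None, 1, None, None, None, 27, 50, 38, None, None, 87]


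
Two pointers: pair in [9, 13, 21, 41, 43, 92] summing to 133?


lo=0(9)+hi=5(92)=101
lo=1(13)+hi=5(92)=105
lo=2(21)+hi=5(92)=113
lo=3(41)+hi=5(92)=133

Yes: 41+92=133


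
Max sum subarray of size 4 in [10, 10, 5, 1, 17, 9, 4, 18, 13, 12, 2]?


[0:4]: 26
[1:5]: 33
[2:6]: 32
[3:7]: 31
[4:8]: 48
[5:9]: 44
[6:10]: 47
[7:11]: 45

Max: 48 at [4:8]


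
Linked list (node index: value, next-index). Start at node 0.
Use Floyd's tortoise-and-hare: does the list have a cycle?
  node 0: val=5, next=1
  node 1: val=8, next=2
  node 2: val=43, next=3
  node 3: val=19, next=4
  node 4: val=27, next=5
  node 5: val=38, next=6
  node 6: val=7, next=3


Floyd's tortoise (slow, +1) and hare (fast, +2):
  init: slow=0, fast=0
  step 1: slow=1, fast=2
  step 2: slow=2, fast=4
  step 3: slow=3, fast=6
  step 4: slow=4, fast=4
  slow == fast at node 4: cycle detected

Cycle: yes


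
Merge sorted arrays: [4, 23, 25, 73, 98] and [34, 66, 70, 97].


Take 4 from A
Take 23 from A
Take 25 from A
Take 34 from B
Take 66 from B
Take 70 from B
Take 73 from A
Take 97 from B

Merged: [4, 23, 25, 34, 66, 70, 73, 97, 98]


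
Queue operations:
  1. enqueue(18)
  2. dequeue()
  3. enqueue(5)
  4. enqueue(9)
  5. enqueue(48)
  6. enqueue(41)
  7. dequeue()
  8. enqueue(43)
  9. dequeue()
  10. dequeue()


enqueue(18) -> [18]
dequeue()->18, []
enqueue(5) -> [5]
enqueue(9) -> [5, 9]
enqueue(48) -> [5, 9, 48]
enqueue(41) -> [5, 9, 48, 41]
dequeue()->5, [9, 48, 41]
enqueue(43) -> [9, 48, 41, 43]
dequeue()->9, [48, 41, 43]
dequeue()->48, [41, 43]

Final queue: [41, 43]


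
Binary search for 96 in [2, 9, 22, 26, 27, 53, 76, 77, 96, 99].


Step 1: lo=0, hi=9, mid=4, val=27
Step 2: lo=5, hi=9, mid=7, val=77
Step 3: lo=8, hi=9, mid=8, val=96

Found at index 8


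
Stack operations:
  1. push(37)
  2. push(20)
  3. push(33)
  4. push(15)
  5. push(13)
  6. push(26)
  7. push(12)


push(37) -> [37]
push(20) -> [37, 20]
push(33) -> [37, 20, 33]
push(15) -> [37, 20, 33, 15]
push(13) -> [37, 20, 33, 15, 13]
push(26) -> [37, 20, 33, 15, 13, 26]
push(12) -> [37, 20, 33, 15, 13, 26, 12]

Final stack: [37, 20, 33, 15, 13, 26, 12]


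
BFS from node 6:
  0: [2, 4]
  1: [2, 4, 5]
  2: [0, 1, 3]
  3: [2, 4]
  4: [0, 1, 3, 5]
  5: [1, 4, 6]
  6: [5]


Visit 6, enqueue [5]
Visit 5, enqueue [1, 4]
Visit 1, enqueue [2]
Visit 4, enqueue [0, 3]
Visit 2, enqueue []
Visit 0, enqueue []
Visit 3, enqueue []

BFS order: [6, 5, 1, 4, 2, 0, 3]


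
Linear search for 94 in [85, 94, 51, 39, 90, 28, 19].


i=0: 85!=94
i=1: 94==94 found!

Found at 1, 2 comps


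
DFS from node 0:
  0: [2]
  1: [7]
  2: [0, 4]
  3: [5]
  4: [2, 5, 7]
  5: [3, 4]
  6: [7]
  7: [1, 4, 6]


Visit 0, push [2]
Visit 2, push [4]
Visit 4, push [7, 5]
Visit 5, push [3]
Visit 3, push []
Visit 7, push [6, 1]
Visit 1, push []
Visit 6, push []

DFS order: [0, 2, 4, 5, 3, 7, 1, 6]


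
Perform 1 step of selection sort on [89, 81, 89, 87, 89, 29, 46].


Initial: [89, 81, 89, 87, 89, 29, 46]
Step 1: min=29 at 5
  Swap: [29, 81, 89, 87, 89, 89, 46]

After 1 step: [29, 81, 89, 87, 89, 89, 46]


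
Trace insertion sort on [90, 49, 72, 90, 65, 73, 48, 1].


Initial: [90, 49, 72, 90, 65, 73, 48, 1]
Insert 49: [49, 90, 72, 90, 65, 73, 48, 1]
Insert 72: [49, 72, 90, 90, 65, 73, 48, 1]
Insert 90: [49, 72, 90, 90, 65, 73, 48, 1]
Insert 65: [49, 65, 72, 90, 90, 73, 48, 1]
Insert 73: [49, 65, 72, 73, 90, 90, 48, 1]
Insert 48: [48, 49, 65, 72, 73, 90, 90, 1]
Insert 1: [1, 48, 49, 65, 72, 73, 90, 90]

Sorted: [1, 48, 49, 65, 72, 73, 90, 90]


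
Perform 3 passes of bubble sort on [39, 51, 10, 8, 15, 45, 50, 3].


Initial: [39, 51, 10, 8, 15, 45, 50, 3]
Pass 1: [39, 10, 8, 15, 45, 50, 3, 51] (6 swaps)
Pass 2: [10, 8, 15, 39, 45, 3, 50, 51] (4 swaps)
Pass 3: [8, 10, 15, 39, 3, 45, 50, 51] (2 swaps)

After 3 passes: [8, 10, 15, 39, 3, 45, 50, 51]


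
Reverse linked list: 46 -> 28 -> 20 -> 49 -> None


Step 1: curr=46, set curr.next=prev(None) | reversed so far: 46
Step 2: curr=28, set curr.next=prev(46) | reversed so far: 28 -> 46
Step 3: curr=20, set curr.next=prev(28) | reversed so far: 20 -> 28 -> 46
Step 4: curr=49, set curr.next=prev(20) | reversed so far: 49 -> 20 -> 28 -> 46

49 -> 20 -> 28 -> 46 -> None


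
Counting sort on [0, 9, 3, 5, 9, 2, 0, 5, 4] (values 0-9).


Input: [0, 9, 3, 5, 9, 2, 0, 5, 4]
Counts: [2, 0, 1, 1, 1, 2, 0, 0, 0, 2]

Sorted: [0, 0, 2, 3, 4, 5, 5, 9, 9]


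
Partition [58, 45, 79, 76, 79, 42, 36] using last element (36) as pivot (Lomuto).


Pivot: 36
Place pivot at 0: [36, 45, 79, 76, 79, 42, 58]

Partitioned: [36, 45, 79, 76, 79, 42, 58]


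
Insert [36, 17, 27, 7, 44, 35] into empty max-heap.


Insert 36: [36]
Insert 17: [36, 17]
Insert 27: [36, 17, 27]
Insert 7: [36, 17, 27, 7]
Insert 44: [44, 36, 27, 7, 17]
Insert 35: [44, 36, 35, 7, 17, 27]

Final heap: [44, 36, 35, 7, 17, 27]


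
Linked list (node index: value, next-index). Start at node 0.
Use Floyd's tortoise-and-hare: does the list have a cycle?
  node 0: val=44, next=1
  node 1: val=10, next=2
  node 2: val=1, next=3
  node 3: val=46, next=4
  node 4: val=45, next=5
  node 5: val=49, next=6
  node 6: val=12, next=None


Floyd's tortoise (slow, +1) and hare (fast, +2):
  init: slow=0, fast=0
  step 1: slow=1, fast=2
  step 2: slow=2, fast=4
  step 3: slow=3, fast=6
  step 4: fast -> None, no cycle

Cycle: no


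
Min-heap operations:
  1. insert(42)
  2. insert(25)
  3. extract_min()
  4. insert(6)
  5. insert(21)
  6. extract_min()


insert(42) -> [42]
insert(25) -> [25, 42]
extract_min()->25, [42]
insert(6) -> [6, 42]
insert(21) -> [6, 42, 21]
extract_min()->6, [21, 42]

Final heap: [21, 42]


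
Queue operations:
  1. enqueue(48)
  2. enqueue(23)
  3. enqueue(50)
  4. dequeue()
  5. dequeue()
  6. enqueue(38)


enqueue(48) -> [48]
enqueue(23) -> [48, 23]
enqueue(50) -> [48, 23, 50]
dequeue()->48, [23, 50]
dequeue()->23, [50]
enqueue(38) -> [50, 38]

Final queue: [50, 38]


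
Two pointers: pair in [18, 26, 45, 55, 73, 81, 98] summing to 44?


lo=0(18)+hi=6(98)=116
lo=0(18)+hi=5(81)=99
lo=0(18)+hi=4(73)=91
lo=0(18)+hi=3(55)=73
lo=0(18)+hi=2(45)=63
lo=0(18)+hi=1(26)=44

Yes: 18+26=44


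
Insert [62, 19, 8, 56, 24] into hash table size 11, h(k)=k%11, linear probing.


Insert 62: h=7 -> slot 7
Insert 19: h=8 -> slot 8
Insert 8: h=8, 1 probes -> slot 9
Insert 56: h=1 -> slot 1
Insert 24: h=2 -> slot 2

Table: [None, 56, 24, None, None, None, None, 62, 19, 8, None]


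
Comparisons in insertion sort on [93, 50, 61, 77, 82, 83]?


Algorithm: insertion sort
Input: [93, 50, 61, 77, 82, 83]
Sorted: [50, 61, 77, 82, 83, 93]

9


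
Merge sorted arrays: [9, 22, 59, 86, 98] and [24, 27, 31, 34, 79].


Take 9 from A
Take 22 from A
Take 24 from B
Take 27 from B
Take 31 from B
Take 34 from B
Take 59 from A
Take 79 from B

Merged: [9, 22, 24, 27, 31, 34, 59, 79, 86, 98]


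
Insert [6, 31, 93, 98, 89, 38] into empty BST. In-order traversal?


Insert 6: root
Insert 31: R from 6
Insert 93: R from 6 -> R from 31
Insert 98: R from 6 -> R from 31 -> R from 93
Insert 89: R from 6 -> R from 31 -> L from 93
Insert 38: R from 6 -> R from 31 -> L from 93 -> L from 89

In-order: [6, 31, 38, 89, 93, 98]


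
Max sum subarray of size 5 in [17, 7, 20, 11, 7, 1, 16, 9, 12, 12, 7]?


[0:5]: 62
[1:6]: 46
[2:7]: 55
[3:8]: 44
[4:9]: 45
[5:10]: 50
[6:11]: 56

Max: 62 at [0:5]


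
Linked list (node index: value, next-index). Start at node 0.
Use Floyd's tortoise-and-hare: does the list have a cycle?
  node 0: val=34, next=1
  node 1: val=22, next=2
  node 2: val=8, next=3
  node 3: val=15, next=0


Floyd's tortoise (slow, +1) and hare (fast, +2):
  init: slow=0, fast=0
  step 1: slow=1, fast=2
  step 2: slow=2, fast=0
  step 3: slow=3, fast=2
  step 4: slow=0, fast=0
  slow == fast at node 0: cycle detected

Cycle: yes


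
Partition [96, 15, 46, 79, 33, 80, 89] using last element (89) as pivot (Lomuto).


Pivot: 89
  15 <= 89: swap -> [15, 96, 46, 79, 33, 80, 89]
  46 <= 89: swap -> [15, 46, 96, 79, 33, 80, 89]
  79 <= 89: swap -> [15, 46, 79, 96, 33, 80, 89]
  33 <= 89: swap -> [15, 46, 79, 33, 96, 80, 89]
  80 <= 89: swap -> [15, 46, 79, 33, 80, 96, 89]
Place pivot at 5: [15, 46, 79, 33, 80, 89, 96]

Partitioned: [15, 46, 79, 33, 80, 89, 96]


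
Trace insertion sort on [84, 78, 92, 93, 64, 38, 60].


Initial: [84, 78, 92, 93, 64, 38, 60]
Insert 78: [78, 84, 92, 93, 64, 38, 60]
Insert 92: [78, 84, 92, 93, 64, 38, 60]
Insert 93: [78, 84, 92, 93, 64, 38, 60]
Insert 64: [64, 78, 84, 92, 93, 38, 60]
Insert 38: [38, 64, 78, 84, 92, 93, 60]
Insert 60: [38, 60, 64, 78, 84, 92, 93]

Sorted: [38, 60, 64, 78, 84, 92, 93]


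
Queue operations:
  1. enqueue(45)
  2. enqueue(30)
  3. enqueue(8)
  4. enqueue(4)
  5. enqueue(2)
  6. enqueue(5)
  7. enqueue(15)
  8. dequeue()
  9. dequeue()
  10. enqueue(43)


enqueue(45) -> [45]
enqueue(30) -> [45, 30]
enqueue(8) -> [45, 30, 8]
enqueue(4) -> [45, 30, 8, 4]
enqueue(2) -> [45, 30, 8, 4, 2]
enqueue(5) -> [45, 30, 8, 4, 2, 5]
enqueue(15) -> [45, 30, 8, 4, 2, 5, 15]
dequeue()->45, [30, 8, 4, 2, 5, 15]
dequeue()->30, [8, 4, 2, 5, 15]
enqueue(43) -> [8, 4, 2, 5, 15, 43]

Final queue: [8, 4, 2, 5, 15, 43]


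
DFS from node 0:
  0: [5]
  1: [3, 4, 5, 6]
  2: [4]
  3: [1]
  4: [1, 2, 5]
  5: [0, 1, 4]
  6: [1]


Visit 0, push [5]
Visit 5, push [4, 1]
Visit 1, push [6, 4, 3]
Visit 3, push []
Visit 4, push [2]
Visit 2, push []
Visit 6, push []

DFS order: [0, 5, 1, 3, 4, 2, 6]


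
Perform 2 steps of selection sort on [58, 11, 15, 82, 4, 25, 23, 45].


Initial: [58, 11, 15, 82, 4, 25, 23, 45]
Step 1: min=4 at 4
  Swap: [4, 11, 15, 82, 58, 25, 23, 45]
Step 2: min=11 at 1
  Swap: [4, 11, 15, 82, 58, 25, 23, 45]

After 2 steps: [4, 11, 15, 82, 58, 25, 23, 45]


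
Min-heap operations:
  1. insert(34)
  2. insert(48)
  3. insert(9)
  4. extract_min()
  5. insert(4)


insert(34) -> [34]
insert(48) -> [34, 48]
insert(9) -> [9, 48, 34]
extract_min()->9, [34, 48]
insert(4) -> [4, 48, 34]

Final heap: [4, 48, 34]


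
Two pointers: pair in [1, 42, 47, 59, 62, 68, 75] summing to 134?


lo=0(1)+hi=6(75)=76
lo=1(42)+hi=6(75)=117
lo=2(47)+hi=6(75)=122
lo=3(59)+hi=6(75)=134

Yes: 59+75=134


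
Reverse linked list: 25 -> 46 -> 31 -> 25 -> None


Step 1: curr=25, set curr.next=prev(None) | reversed so far: 25
Step 2: curr=46, set curr.next=prev(25) | reversed so far: 46 -> 25
Step 3: curr=31, set curr.next=prev(46) | reversed so far: 31 -> 46 -> 25
Step 4: curr=25, set curr.next=prev(31) | reversed so far: 25 -> 31 -> 46 -> 25

25 -> 31 -> 46 -> 25 -> None


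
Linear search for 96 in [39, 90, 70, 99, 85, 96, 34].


i=0: 39!=96
i=1: 90!=96
i=2: 70!=96
i=3: 99!=96
i=4: 85!=96
i=5: 96==96 found!

Found at 5, 6 comps


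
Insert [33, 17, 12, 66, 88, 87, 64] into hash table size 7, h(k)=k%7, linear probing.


Insert 33: h=5 -> slot 5
Insert 17: h=3 -> slot 3
Insert 12: h=5, 1 probes -> slot 6
Insert 66: h=3, 1 probes -> slot 4
Insert 88: h=4, 3 probes -> slot 0
Insert 87: h=3, 5 probes -> slot 1
Insert 64: h=1, 1 probes -> slot 2

Table: [88, 87, 64, 17, 66, 33, 12]


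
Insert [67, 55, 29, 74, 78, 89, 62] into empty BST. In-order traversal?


Insert 67: root
Insert 55: L from 67
Insert 29: L from 67 -> L from 55
Insert 74: R from 67
Insert 78: R from 67 -> R from 74
Insert 89: R from 67 -> R from 74 -> R from 78
Insert 62: L from 67 -> R from 55

In-order: [29, 55, 62, 67, 74, 78, 89]


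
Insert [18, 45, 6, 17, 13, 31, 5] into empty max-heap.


Insert 18: [18]
Insert 45: [45, 18]
Insert 6: [45, 18, 6]
Insert 17: [45, 18, 6, 17]
Insert 13: [45, 18, 6, 17, 13]
Insert 31: [45, 18, 31, 17, 13, 6]
Insert 5: [45, 18, 31, 17, 13, 6, 5]

Final heap: [45, 18, 31, 17, 13, 6, 5]


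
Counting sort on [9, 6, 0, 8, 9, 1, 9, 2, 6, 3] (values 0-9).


Input: [9, 6, 0, 8, 9, 1, 9, 2, 6, 3]
Counts: [1, 1, 1, 1, 0, 0, 2, 0, 1, 3]

Sorted: [0, 1, 2, 3, 6, 6, 8, 9, 9, 9]


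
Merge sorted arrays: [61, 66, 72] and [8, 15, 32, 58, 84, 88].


Take 8 from B
Take 15 from B
Take 32 from B
Take 58 from B
Take 61 from A
Take 66 from A
Take 72 from A

Merged: [8, 15, 32, 58, 61, 66, 72, 84, 88]


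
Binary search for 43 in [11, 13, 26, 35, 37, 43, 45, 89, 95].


Step 1: lo=0, hi=8, mid=4, val=37
Step 2: lo=5, hi=8, mid=6, val=45
Step 3: lo=5, hi=5, mid=5, val=43

Found at index 5


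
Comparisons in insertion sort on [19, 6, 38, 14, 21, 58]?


Algorithm: insertion sort
Input: [19, 6, 38, 14, 21, 58]
Sorted: [6, 14, 19, 21, 38, 58]

8


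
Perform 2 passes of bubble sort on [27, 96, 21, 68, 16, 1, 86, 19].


Initial: [27, 96, 21, 68, 16, 1, 86, 19]
Pass 1: [27, 21, 68, 16, 1, 86, 19, 96] (6 swaps)
Pass 2: [21, 27, 16, 1, 68, 19, 86, 96] (4 swaps)

After 2 passes: [21, 27, 16, 1, 68, 19, 86, 96]


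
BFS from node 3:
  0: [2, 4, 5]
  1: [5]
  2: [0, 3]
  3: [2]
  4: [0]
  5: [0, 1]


Visit 3, enqueue [2]
Visit 2, enqueue [0]
Visit 0, enqueue [4, 5]
Visit 4, enqueue []
Visit 5, enqueue [1]
Visit 1, enqueue []

BFS order: [3, 2, 0, 4, 5, 1]


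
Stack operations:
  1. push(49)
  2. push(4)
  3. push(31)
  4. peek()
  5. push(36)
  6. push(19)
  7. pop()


push(49) -> [49]
push(4) -> [49, 4]
push(31) -> [49, 4, 31]
peek()->31
push(36) -> [49, 4, 31, 36]
push(19) -> [49, 4, 31, 36, 19]
pop()->19, [49, 4, 31, 36]

Final stack: [49, 4, 31, 36]


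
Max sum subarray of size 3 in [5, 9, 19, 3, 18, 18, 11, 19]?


[0:3]: 33
[1:4]: 31
[2:5]: 40
[3:6]: 39
[4:7]: 47
[5:8]: 48

Max: 48 at [5:8]


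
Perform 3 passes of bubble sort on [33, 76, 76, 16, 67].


Initial: [33, 76, 76, 16, 67]
Pass 1: [33, 76, 16, 67, 76] (2 swaps)
Pass 2: [33, 16, 67, 76, 76] (2 swaps)
Pass 3: [16, 33, 67, 76, 76] (1 swaps)

After 3 passes: [16, 33, 67, 76, 76]


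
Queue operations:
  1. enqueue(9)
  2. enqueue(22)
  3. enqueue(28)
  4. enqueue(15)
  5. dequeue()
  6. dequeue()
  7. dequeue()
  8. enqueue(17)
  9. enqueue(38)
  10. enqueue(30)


enqueue(9) -> [9]
enqueue(22) -> [9, 22]
enqueue(28) -> [9, 22, 28]
enqueue(15) -> [9, 22, 28, 15]
dequeue()->9, [22, 28, 15]
dequeue()->22, [28, 15]
dequeue()->28, [15]
enqueue(17) -> [15, 17]
enqueue(38) -> [15, 17, 38]
enqueue(30) -> [15, 17, 38, 30]

Final queue: [15, 17, 38, 30]


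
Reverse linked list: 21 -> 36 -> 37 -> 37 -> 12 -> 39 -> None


Step 1: curr=21, set curr.next=prev(None) | reversed so far: 21
Step 2: curr=36, set curr.next=prev(21) | reversed so far: 36 -> 21
Step 3: curr=37, set curr.next=prev(36) | reversed so far: 37 -> 36 -> 21
Step 4: curr=37, set curr.next=prev(37) | reversed so far: 37 -> 37 -> 36 -> 21
Step 5: curr=12, set curr.next=prev(37) | reversed so far: 12 -> 37 -> 37 -> 36 -> 21
Step 6: curr=39, set curr.next=prev(12) | reversed so far: 39 -> 12 -> 37 -> 37 -> 36 -> 21

39 -> 12 -> 37 -> 37 -> 36 -> 21 -> None


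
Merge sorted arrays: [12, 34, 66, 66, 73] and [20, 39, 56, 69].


Take 12 from A
Take 20 from B
Take 34 from A
Take 39 from B
Take 56 from B
Take 66 from A
Take 66 from A
Take 69 from B

Merged: [12, 20, 34, 39, 56, 66, 66, 69, 73]


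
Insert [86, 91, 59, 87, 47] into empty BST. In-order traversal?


Insert 86: root
Insert 91: R from 86
Insert 59: L from 86
Insert 87: R from 86 -> L from 91
Insert 47: L from 86 -> L from 59

In-order: [47, 59, 86, 87, 91]


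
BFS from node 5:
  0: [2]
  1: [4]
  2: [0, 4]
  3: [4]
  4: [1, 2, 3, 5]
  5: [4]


Visit 5, enqueue [4]
Visit 4, enqueue [1, 2, 3]
Visit 1, enqueue []
Visit 2, enqueue [0]
Visit 3, enqueue []
Visit 0, enqueue []

BFS order: [5, 4, 1, 2, 3, 0]


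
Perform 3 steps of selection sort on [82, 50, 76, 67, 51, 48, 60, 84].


Initial: [82, 50, 76, 67, 51, 48, 60, 84]
Step 1: min=48 at 5
  Swap: [48, 50, 76, 67, 51, 82, 60, 84]
Step 2: min=50 at 1
  Swap: [48, 50, 76, 67, 51, 82, 60, 84]
Step 3: min=51 at 4
  Swap: [48, 50, 51, 67, 76, 82, 60, 84]

After 3 steps: [48, 50, 51, 67, 76, 82, 60, 84]


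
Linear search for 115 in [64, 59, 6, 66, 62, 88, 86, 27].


i=0: 64!=115
i=1: 59!=115
i=2: 6!=115
i=3: 66!=115
i=4: 62!=115
i=5: 88!=115
i=6: 86!=115
i=7: 27!=115

Not found, 8 comps


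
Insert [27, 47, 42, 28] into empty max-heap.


Insert 27: [27]
Insert 47: [47, 27]
Insert 42: [47, 27, 42]
Insert 28: [47, 28, 42, 27]

Final heap: [47, 28, 42, 27]


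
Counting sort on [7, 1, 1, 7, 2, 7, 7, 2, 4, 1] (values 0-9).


Input: [7, 1, 1, 7, 2, 7, 7, 2, 4, 1]
Counts: [0, 3, 2, 0, 1, 0, 0, 4, 0, 0]

Sorted: [1, 1, 1, 2, 2, 4, 7, 7, 7, 7]


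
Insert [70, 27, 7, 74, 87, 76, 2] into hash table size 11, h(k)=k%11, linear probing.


Insert 70: h=4 -> slot 4
Insert 27: h=5 -> slot 5
Insert 7: h=7 -> slot 7
Insert 74: h=8 -> slot 8
Insert 87: h=10 -> slot 10
Insert 76: h=10, 1 probes -> slot 0
Insert 2: h=2 -> slot 2

Table: [76, None, 2, None, 70, 27, None, 7, 74, None, 87]


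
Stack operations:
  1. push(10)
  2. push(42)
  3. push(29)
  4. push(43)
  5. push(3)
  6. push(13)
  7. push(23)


push(10) -> [10]
push(42) -> [10, 42]
push(29) -> [10, 42, 29]
push(43) -> [10, 42, 29, 43]
push(3) -> [10, 42, 29, 43, 3]
push(13) -> [10, 42, 29, 43, 3, 13]
push(23) -> [10, 42, 29, 43, 3, 13, 23]

Final stack: [10, 42, 29, 43, 3, 13, 23]


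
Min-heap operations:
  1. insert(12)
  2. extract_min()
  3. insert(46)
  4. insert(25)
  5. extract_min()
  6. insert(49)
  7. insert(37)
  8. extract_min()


insert(12) -> [12]
extract_min()->12, []
insert(46) -> [46]
insert(25) -> [25, 46]
extract_min()->25, [46]
insert(49) -> [46, 49]
insert(37) -> [37, 49, 46]
extract_min()->37, [46, 49]

Final heap: [46, 49]


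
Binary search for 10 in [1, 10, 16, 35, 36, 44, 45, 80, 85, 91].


Step 1: lo=0, hi=9, mid=4, val=36
Step 2: lo=0, hi=3, mid=1, val=10

Found at index 1


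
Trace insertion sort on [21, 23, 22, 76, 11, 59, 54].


Initial: [21, 23, 22, 76, 11, 59, 54]
Insert 23: [21, 23, 22, 76, 11, 59, 54]
Insert 22: [21, 22, 23, 76, 11, 59, 54]
Insert 76: [21, 22, 23, 76, 11, 59, 54]
Insert 11: [11, 21, 22, 23, 76, 59, 54]
Insert 59: [11, 21, 22, 23, 59, 76, 54]
Insert 54: [11, 21, 22, 23, 54, 59, 76]

Sorted: [11, 21, 22, 23, 54, 59, 76]


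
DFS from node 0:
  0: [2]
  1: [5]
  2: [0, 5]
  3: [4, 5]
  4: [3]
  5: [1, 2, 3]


Visit 0, push [2]
Visit 2, push [5]
Visit 5, push [3, 1]
Visit 1, push []
Visit 3, push [4]
Visit 4, push []

DFS order: [0, 2, 5, 1, 3, 4]


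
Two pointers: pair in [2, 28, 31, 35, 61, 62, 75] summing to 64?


lo=0(2)+hi=6(75)=77
lo=0(2)+hi=5(62)=64

Yes: 2+62=64


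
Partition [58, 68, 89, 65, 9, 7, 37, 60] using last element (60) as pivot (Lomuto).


Pivot: 60
  58 <= 60: advance i (no swap)
  9 <= 60: swap -> [58, 9, 89, 65, 68, 7, 37, 60]
  7 <= 60: swap -> [58, 9, 7, 65, 68, 89, 37, 60]
  37 <= 60: swap -> [58, 9, 7, 37, 68, 89, 65, 60]
Place pivot at 4: [58, 9, 7, 37, 60, 89, 65, 68]

Partitioned: [58, 9, 7, 37, 60, 89, 65, 68]


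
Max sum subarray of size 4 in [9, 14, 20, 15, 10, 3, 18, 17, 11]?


[0:4]: 58
[1:5]: 59
[2:6]: 48
[3:7]: 46
[4:8]: 48
[5:9]: 49

Max: 59 at [1:5]


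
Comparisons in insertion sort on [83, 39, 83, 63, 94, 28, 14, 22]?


Algorithm: insertion sort
Input: [83, 39, 83, 63, 94, 28, 14, 22]
Sorted: [14, 22, 28, 39, 63, 83, 83, 94]

24


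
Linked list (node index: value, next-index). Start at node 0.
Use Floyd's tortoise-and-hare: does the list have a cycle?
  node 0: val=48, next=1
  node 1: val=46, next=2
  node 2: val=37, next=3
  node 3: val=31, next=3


Floyd's tortoise (slow, +1) and hare (fast, +2):
  init: slow=0, fast=0
  step 1: slow=1, fast=2
  step 2: slow=2, fast=3
  step 3: slow=3, fast=3
  slow == fast at node 3: cycle detected

Cycle: yes


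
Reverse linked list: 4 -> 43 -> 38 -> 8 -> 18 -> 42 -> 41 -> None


Step 1: curr=4, set curr.next=prev(None) | reversed so far: 4
Step 2: curr=43, set curr.next=prev(4) | reversed so far: 43 -> 4
Step 3: curr=38, set curr.next=prev(43) | reversed so far: 38 -> 43 -> 4
Step 4: curr=8, set curr.next=prev(38) | reversed so far: 8 -> 38 -> 43 -> 4
Step 5: curr=18, set curr.next=prev(8) | reversed so far: 18 -> 8 -> 38 -> 43 -> 4
Step 6: curr=42, set curr.next=prev(18) | reversed so far: 42 -> 18 -> 8 -> 38 -> 43 -> 4
Step 7: curr=41, set curr.next=prev(42) | reversed so far: 41 -> 42 -> 18 -> 8 -> 38 -> 43 -> 4

41 -> 42 -> 18 -> 8 -> 38 -> 43 -> 4 -> None


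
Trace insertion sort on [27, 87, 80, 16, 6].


Initial: [27, 87, 80, 16, 6]
Insert 87: [27, 87, 80, 16, 6]
Insert 80: [27, 80, 87, 16, 6]
Insert 16: [16, 27, 80, 87, 6]
Insert 6: [6, 16, 27, 80, 87]

Sorted: [6, 16, 27, 80, 87]


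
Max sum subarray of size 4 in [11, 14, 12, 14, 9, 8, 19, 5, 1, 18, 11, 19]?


[0:4]: 51
[1:5]: 49
[2:6]: 43
[3:7]: 50
[4:8]: 41
[5:9]: 33
[6:10]: 43
[7:11]: 35
[8:12]: 49

Max: 51 at [0:4]


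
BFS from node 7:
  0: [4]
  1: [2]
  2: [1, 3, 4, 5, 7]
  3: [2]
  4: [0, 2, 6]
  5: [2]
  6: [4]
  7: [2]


Visit 7, enqueue [2]
Visit 2, enqueue [1, 3, 4, 5]
Visit 1, enqueue []
Visit 3, enqueue []
Visit 4, enqueue [0, 6]
Visit 5, enqueue []
Visit 0, enqueue []
Visit 6, enqueue []

BFS order: [7, 2, 1, 3, 4, 5, 0, 6]


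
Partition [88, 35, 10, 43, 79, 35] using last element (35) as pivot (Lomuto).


Pivot: 35
  35 <= 35: swap -> [35, 88, 10, 43, 79, 35]
  10 <= 35: swap -> [35, 10, 88, 43, 79, 35]
Place pivot at 2: [35, 10, 35, 43, 79, 88]

Partitioned: [35, 10, 35, 43, 79, 88]


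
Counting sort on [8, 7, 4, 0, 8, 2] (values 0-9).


Input: [8, 7, 4, 0, 8, 2]
Counts: [1, 0, 1, 0, 1, 0, 0, 1, 2, 0]

Sorted: [0, 2, 4, 7, 8, 8]


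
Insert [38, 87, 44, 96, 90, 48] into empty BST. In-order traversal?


Insert 38: root
Insert 87: R from 38
Insert 44: R from 38 -> L from 87
Insert 96: R from 38 -> R from 87
Insert 90: R from 38 -> R from 87 -> L from 96
Insert 48: R from 38 -> L from 87 -> R from 44

In-order: [38, 44, 48, 87, 90, 96]


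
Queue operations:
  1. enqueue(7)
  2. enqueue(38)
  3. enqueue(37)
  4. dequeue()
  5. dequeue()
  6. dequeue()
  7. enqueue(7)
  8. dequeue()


enqueue(7) -> [7]
enqueue(38) -> [7, 38]
enqueue(37) -> [7, 38, 37]
dequeue()->7, [38, 37]
dequeue()->38, [37]
dequeue()->37, []
enqueue(7) -> [7]
dequeue()->7, []

Final queue: []


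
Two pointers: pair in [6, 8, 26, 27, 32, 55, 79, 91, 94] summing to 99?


lo=0(6)+hi=8(94)=100
lo=0(6)+hi=7(91)=97
lo=1(8)+hi=7(91)=99

Yes: 8+91=99


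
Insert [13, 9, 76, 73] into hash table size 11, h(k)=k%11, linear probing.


Insert 13: h=2 -> slot 2
Insert 9: h=9 -> slot 9
Insert 76: h=10 -> slot 10
Insert 73: h=7 -> slot 7

Table: [None, None, 13, None, None, None, None, 73, None, 9, 76]


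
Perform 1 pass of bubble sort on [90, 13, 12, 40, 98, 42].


Initial: [90, 13, 12, 40, 98, 42]
Pass 1: [13, 12, 40, 90, 42, 98] (4 swaps)

After 1 pass: [13, 12, 40, 90, 42, 98]


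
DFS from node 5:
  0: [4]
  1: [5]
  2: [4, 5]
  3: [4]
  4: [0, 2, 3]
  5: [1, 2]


Visit 5, push [2, 1]
Visit 1, push []
Visit 2, push [4]
Visit 4, push [3, 0]
Visit 0, push []
Visit 3, push []

DFS order: [5, 1, 2, 4, 0, 3]


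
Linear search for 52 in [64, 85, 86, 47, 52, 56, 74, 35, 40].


i=0: 64!=52
i=1: 85!=52
i=2: 86!=52
i=3: 47!=52
i=4: 52==52 found!

Found at 4, 5 comps


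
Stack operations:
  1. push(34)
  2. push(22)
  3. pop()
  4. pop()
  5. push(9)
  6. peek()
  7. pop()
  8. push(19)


push(34) -> [34]
push(22) -> [34, 22]
pop()->22, [34]
pop()->34, []
push(9) -> [9]
peek()->9
pop()->9, []
push(19) -> [19]

Final stack: [19]


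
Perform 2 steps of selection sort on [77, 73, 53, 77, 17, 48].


Initial: [77, 73, 53, 77, 17, 48]
Step 1: min=17 at 4
  Swap: [17, 73, 53, 77, 77, 48]
Step 2: min=48 at 5
  Swap: [17, 48, 53, 77, 77, 73]

After 2 steps: [17, 48, 53, 77, 77, 73]


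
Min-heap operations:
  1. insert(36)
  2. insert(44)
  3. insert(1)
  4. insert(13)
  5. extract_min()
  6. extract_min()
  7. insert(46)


insert(36) -> [36]
insert(44) -> [36, 44]
insert(1) -> [1, 44, 36]
insert(13) -> [1, 13, 36, 44]
extract_min()->1, [13, 44, 36]
extract_min()->13, [36, 44]
insert(46) -> [36, 44, 46]

Final heap: [36, 44, 46]


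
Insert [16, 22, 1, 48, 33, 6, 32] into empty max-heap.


Insert 16: [16]
Insert 22: [22, 16]
Insert 1: [22, 16, 1]
Insert 48: [48, 22, 1, 16]
Insert 33: [48, 33, 1, 16, 22]
Insert 6: [48, 33, 6, 16, 22, 1]
Insert 32: [48, 33, 32, 16, 22, 1, 6]

Final heap: [48, 33, 32, 16, 22, 1, 6]


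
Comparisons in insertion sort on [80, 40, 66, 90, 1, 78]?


Algorithm: insertion sort
Input: [80, 40, 66, 90, 1, 78]
Sorted: [1, 40, 66, 78, 80, 90]

11


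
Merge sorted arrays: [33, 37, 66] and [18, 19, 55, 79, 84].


Take 18 from B
Take 19 from B
Take 33 from A
Take 37 from A
Take 55 from B
Take 66 from A

Merged: [18, 19, 33, 37, 55, 66, 79, 84]


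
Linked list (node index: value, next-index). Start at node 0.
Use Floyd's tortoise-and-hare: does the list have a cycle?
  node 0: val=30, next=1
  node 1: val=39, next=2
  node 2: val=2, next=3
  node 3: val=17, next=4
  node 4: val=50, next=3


Floyd's tortoise (slow, +1) and hare (fast, +2):
  init: slow=0, fast=0
  step 1: slow=1, fast=2
  step 2: slow=2, fast=4
  step 3: slow=3, fast=4
  step 4: slow=4, fast=4
  slow == fast at node 4: cycle detected

Cycle: yes


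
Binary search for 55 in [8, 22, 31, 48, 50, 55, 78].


Step 1: lo=0, hi=6, mid=3, val=48
Step 2: lo=4, hi=6, mid=5, val=55

Found at index 5


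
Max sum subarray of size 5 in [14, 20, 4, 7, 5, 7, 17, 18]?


[0:5]: 50
[1:6]: 43
[2:7]: 40
[3:8]: 54

Max: 54 at [3:8]


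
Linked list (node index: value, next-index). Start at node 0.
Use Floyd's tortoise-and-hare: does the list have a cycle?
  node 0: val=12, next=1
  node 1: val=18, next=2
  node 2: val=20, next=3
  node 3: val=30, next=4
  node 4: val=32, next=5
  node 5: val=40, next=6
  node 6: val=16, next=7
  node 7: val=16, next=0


Floyd's tortoise (slow, +1) and hare (fast, +2):
  init: slow=0, fast=0
  step 1: slow=1, fast=2
  step 2: slow=2, fast=4
  step 3: slow=3, fast=6
  step 4: slow=4, fast=0
  step 5: slow=5, fast=2
  step 6: slow=6, fast=4
  step 7: slow=7, fast=6
  step 8: slow=0, fast=0
  slow == fast at node 0: cycle detected

Cycle: yes


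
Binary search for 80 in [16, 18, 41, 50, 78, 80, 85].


Step 1: lo=0, hi=6, mid=3, val=50
Step 2: lo=4, hi=6, mid=5, val=80

Found at index 5


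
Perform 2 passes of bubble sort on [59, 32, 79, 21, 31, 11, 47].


Initial: [59, 32, 79, 21, 31, 11, 47]
Pass 1: [32, 59, 21, 31, 11, 47, 79] (5 swaps)
Pass 2: [32, 21, 31, 11, 47, 59, 79] (4 swaps)

After 2 passes: [32, 21, 31, 11, 47, 59, 79]


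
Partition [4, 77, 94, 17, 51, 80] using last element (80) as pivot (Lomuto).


Pivot: 80
  4 <= 80: advance i (no swap)
  77 <= 80: advance i (no swap)
  17 <= 80: swap -> [4, 77, 17, 94, 51, 80]
  51 <= 80: swap -> [4, 77, 17, 51, 94, 80]
Place pivot at 4: [4, 77, 17, 51, 80, 94]

Partitioned: [4, 77, 17, 51, 80, 94]


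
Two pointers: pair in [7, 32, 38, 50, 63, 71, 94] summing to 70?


lo=0(7)+hi=6(94)=101
lo=0(7)+hi=5(71)=78
lo=0(7)+hi=4(63)=70

Yes: 7+63=70


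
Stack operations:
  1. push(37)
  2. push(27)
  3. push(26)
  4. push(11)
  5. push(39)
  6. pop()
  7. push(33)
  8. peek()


push(37) -> [37]
push(27) -> [37, 27]
push(26) -> [37, 27, 26]
push(11) -> [37, 27, 26, 11]
push(39) -> [37, 27, 26, 11, 39]
pop()->39, [37, 27, 26, 11]
push(33) -> [37, 27, 26, 11, 33]
peek()->33

Final stack: [37, 27, 26, 11, 33]


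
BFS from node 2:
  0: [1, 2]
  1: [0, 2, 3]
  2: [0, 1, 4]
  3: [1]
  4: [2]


Visit 2, enqueue [0, 1, 4]
Visit 0, enqueue []
Visit 1, enqueue [3]
Visit 4, enqueue []
Visit 3, enqueue []

BFS order: [2, 0, 1, 4, 3]


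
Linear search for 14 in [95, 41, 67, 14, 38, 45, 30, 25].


i=0: 95!=14
i=1: 41!=14
i=2: 67!=14
i=3: 14==14 found!

Found at 3, 4 comps


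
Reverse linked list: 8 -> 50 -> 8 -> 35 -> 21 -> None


Step 1: curr=8, set curr.next=prev(None) | reversed so far: 8
Step 2: curr=50, set curr.next=prev(8) | reversed so far: 50 -> 8
Step 3: curr=8, set curr.next=prev(50) | reversed so far: 8 -> 50 -> 8
Step 4: curr=35, set curr.next=prev(8) | reversed so far: 35 -> 8 -> 50 -> 8
Step 5: curr=21, set curr.next=prev(35) | reversed so far: 21 -> 35 -> 8 -> 50 -> 8

21 -> 35 -> 8 -> 50 -> 8 -> None


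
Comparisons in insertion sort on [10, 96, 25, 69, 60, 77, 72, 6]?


Algorithm: insertion sort
Input: [10, 96, 25, 69, 60, 77, 72, 6]
Sorted: [6, 10, 25, 60, 69, 72, 77, 96]

20


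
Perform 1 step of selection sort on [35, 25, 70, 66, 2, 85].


Initial: [35, 25, 70, 66, 2, 85]
Step 1: min=2 at 4
  Swap: [2, 25, 70, 66, 35, 85]

After 1 step: [2, 25, 70, 66, 35, 85]


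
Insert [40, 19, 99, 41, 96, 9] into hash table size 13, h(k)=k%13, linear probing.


Insert 40: h=1 -> slot 1
Insert 19: h=6 -> slot 6
Insert 99: h=8 -> slot 8
Insert 41: h=2 -> slot 2
Insert 96: h=5 -> slot 5
Insert 9: h=9 -> slot 9

Table: [None, 40, 41, None, None, 96, 19, None, 99, 9, None, None, None]


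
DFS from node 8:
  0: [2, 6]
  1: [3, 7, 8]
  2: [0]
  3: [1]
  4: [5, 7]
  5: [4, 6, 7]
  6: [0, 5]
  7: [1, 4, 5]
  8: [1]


Visit 8, push [1]
Visit 1, push [7, 3]
Visit 3, push []
Visit 7, push [5, 4]
Visit 4, push [5]
Visit 5, push [6]
Visit 6, push [0]
Visit 0, push [2]
Visit 2, push []

DFS order: [8, 1, 3, 7, 4, 5, 6, 0, 2]


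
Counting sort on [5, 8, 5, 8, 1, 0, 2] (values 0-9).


Input: [5, 8, 5, 8, 1, 0, 2]
Counts: [1, 1, 1, 0, 0, 2, 0, 0, 2, 0]

Sorted: [0, 1, 2, 5, 5, 8, 8]


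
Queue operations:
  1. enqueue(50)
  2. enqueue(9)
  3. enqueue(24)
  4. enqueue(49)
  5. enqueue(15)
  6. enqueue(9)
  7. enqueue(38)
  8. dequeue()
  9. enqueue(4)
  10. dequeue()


enqueue(50) -> [50]
enqueue(9) -> [50, 9]
enqueue(24) -> [50, 9, 24]
enqueue(49) -> [50, 9, 24, 49]
enqueue(15) -> [50, 9, 24, 49, 15]
enqueue(9) -> [50, 9, 24, 49, 15, 9]
enqueue(38) -> [50, 9, 24, 49, 15, 9, 38]
dequeue()->50, [9, 24, 49, 15, 9, 38]
enqueue(4) -> [9, 24, 49, 15, 9, 38, 4]
dequeue()->9, [24, 49, 15, 9, 38, 4]

Final queue: [24, 49, 15, 9, 38, 4]
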